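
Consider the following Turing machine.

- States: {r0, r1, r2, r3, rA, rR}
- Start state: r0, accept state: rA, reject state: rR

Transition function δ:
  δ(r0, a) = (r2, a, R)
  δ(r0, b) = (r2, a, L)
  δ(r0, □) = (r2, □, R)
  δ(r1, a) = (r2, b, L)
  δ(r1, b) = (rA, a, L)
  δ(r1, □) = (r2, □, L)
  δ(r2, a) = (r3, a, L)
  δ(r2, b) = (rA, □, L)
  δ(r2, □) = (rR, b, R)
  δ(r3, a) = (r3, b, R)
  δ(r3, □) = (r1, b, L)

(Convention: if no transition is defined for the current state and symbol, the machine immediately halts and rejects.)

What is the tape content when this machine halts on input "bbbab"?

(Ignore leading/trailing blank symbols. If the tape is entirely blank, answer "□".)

Execution trace:
Initial: [r0]bbbab
Step 1: δ(r0, b) = (r2, a, L) → [r2]□abbab
Step 2: δ(r2, □) = (rR, b, R) → b[rR]abbab

The machine reaches the reject state rR and halts.

Final tape (ignoring leading/trailing blanks): babbab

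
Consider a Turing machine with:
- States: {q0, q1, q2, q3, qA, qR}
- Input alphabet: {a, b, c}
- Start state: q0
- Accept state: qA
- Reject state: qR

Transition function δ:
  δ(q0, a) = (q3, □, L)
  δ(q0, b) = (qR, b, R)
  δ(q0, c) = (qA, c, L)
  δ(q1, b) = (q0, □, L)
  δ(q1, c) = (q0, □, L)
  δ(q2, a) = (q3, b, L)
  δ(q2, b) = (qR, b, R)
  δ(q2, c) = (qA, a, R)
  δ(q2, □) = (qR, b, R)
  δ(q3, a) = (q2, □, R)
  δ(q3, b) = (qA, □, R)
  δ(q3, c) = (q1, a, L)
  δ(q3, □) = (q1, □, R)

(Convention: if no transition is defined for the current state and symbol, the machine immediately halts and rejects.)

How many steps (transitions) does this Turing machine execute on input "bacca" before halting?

Execution trace:
Initial: [q0]bacca
Step 1: δ(q0, b) = (qR, b, R) → b[qR]acca

The machine reaches the reject state qR and halts.

The machine executed 1 step before halting.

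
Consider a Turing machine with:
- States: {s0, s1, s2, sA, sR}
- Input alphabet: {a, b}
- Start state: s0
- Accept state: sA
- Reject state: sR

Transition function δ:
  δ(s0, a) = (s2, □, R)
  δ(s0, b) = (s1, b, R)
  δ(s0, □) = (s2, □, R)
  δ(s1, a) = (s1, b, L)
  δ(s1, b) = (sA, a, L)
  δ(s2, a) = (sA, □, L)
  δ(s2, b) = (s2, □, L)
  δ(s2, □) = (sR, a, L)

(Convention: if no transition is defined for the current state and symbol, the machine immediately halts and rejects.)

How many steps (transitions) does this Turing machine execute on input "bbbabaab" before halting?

Execution trace:
Initial: [s0]bbbabaab
Step 1: δ(s0, b) = (s1, b, R) → b[s1]bbabaab
Step 2: δ(s1, b) = (sA, a, L) → [sA]bababaab

The machine reaches the accept state sA and halts.

The machine executed 2 steps before halting.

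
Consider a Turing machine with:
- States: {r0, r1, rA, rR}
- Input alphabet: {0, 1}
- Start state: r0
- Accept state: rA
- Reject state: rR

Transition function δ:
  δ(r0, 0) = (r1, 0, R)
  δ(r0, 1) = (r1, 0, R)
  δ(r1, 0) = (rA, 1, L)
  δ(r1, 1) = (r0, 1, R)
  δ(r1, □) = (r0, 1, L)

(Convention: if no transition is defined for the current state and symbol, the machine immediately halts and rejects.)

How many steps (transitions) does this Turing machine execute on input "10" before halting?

Execution trace:
Initial: [r0]10
Step 1: δ(r0, 1) = (r1, 0, R) → 0[r1]0
Step 2: δ(r1, 0) = (rA, 1, L) → [rA]01

The machine reaches the accept state rA and halts.

The machine executed 2 steps before halting.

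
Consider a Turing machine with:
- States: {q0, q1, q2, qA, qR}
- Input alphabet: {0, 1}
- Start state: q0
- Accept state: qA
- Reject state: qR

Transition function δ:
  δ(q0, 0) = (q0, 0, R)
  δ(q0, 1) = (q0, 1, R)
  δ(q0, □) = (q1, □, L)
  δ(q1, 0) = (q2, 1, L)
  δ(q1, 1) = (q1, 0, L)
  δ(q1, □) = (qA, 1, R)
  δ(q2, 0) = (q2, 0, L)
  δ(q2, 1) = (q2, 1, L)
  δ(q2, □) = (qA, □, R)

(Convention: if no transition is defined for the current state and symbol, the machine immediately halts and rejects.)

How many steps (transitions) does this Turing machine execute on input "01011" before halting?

Execution trace:
Initial: [q0]01011
Step 1: δ(q0, 0) = (q0, 0, R) → 0[q0]1011
Step 2: δ(q0, 1) = (q0, 1, R) → 01[q0]011
Step 3: δ(q0, 0) = (q0, 0, R) → 010[q0]11
Step 4: δ(q0, 1) = (q0, 1, R) → 0101[q0]1
Step 5: δ(q0, 1) = (q0, 1, R) → 01011[q0]□
Step 6: δ(q0, □) = (q1, □, L) → 0101[q1]1□
Step 7: δ(q1, 1) = (q1, 0, L) → 010[q1]10□
Step 8: δ(q1, 1) = (q1, 0, L) → 01[q1]000□
Step 9: δ(q1, 0) = (q2, 1, L) → 0[q2]1100□
Step 10: δ(q2, 1) = (q2, 1, L) → [q2]01100□
Step 11: δ(q2, 0) = (q2, 0, L) → [q2]□01100□
Step 12: δ(q2, □) = (qA, □, R) → □[qA]01100□

The machine reaches the accept state qA and halts.

The machine executed 12 steps before halting.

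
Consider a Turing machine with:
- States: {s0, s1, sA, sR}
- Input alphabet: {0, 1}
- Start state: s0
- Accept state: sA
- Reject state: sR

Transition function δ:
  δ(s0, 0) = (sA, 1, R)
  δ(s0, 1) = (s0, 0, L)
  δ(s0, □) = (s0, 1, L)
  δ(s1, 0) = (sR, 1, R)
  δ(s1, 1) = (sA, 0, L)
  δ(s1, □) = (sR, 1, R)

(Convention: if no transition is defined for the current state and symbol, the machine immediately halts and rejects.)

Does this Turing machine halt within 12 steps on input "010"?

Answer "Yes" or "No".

Execution trace:
Initial: [s0]010
Step 1: δ(s0, 0) = (sA, 1, R) → 1[sA]10

The machine reaches the accept state sA and halts.
The machine halted after 1 step (within the 12-step bound).

Answer: Yes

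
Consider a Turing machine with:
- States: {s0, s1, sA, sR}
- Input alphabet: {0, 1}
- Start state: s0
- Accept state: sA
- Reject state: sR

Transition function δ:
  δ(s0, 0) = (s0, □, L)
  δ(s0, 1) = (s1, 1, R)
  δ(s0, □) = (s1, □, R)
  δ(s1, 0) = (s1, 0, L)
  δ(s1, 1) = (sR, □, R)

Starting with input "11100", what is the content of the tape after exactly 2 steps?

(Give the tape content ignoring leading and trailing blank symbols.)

Execution trace:
Initial: [s0]11100
Step 1: δ(s0, 1) = (s1, 1, R) → 1[s1]1100
Step 2: δ(s1, 1) = (sR, □, R) → 1□[sR]100

The machine reaches the reject state sR and halts.

After 2 steps, the tape (ignoring leading/trailing blanks) is: 1□100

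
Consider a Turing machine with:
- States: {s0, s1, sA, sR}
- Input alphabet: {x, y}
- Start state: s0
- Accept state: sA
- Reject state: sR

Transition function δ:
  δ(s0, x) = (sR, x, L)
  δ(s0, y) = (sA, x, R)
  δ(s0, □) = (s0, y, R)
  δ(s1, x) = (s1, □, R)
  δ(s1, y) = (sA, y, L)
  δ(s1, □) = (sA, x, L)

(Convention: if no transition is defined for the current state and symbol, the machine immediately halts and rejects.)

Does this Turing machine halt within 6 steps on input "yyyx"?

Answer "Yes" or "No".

Execution trace:
Initial: [s0]yyyx
Step 1: δ(s0, y) = (sA, x, R) → x[sA]yyx

The machine reaches the accept state sA and halts.
The machine halted after 1 step (within the 6-step bound).

Answer: Yes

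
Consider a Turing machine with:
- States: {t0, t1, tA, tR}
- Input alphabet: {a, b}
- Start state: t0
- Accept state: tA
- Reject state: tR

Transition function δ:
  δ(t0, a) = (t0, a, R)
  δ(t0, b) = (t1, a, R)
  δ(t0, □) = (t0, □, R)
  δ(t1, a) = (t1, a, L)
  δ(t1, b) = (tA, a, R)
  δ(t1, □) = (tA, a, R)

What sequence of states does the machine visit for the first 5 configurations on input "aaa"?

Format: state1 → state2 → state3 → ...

Execution trace:
Initial: [t0]aaa
Step 1: δ(t0, a) = (t0, a, R) → a[t0]aa
Step 2: δ(t0, a) = (t0, a, R) → aa[t0]a
Step 3: δ(t0, a) = (t0, a, R) → aaa[t0]□
Step 4: δ(t0, □) = (t0, □, R) → aaa□[t0]□

State sequence: t0 → t0 → t0 → t0 → t0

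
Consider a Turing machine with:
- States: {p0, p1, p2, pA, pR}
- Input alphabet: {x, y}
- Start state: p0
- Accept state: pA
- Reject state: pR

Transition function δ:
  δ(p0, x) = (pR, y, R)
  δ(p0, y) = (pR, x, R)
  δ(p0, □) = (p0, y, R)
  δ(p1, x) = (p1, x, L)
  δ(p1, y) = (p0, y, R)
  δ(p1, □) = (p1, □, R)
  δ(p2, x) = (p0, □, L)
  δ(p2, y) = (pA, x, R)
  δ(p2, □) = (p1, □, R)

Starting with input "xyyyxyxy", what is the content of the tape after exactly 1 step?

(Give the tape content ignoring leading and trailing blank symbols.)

Execution trace:
Initial: [p0]xyyyxyxy
Step 1: δ(p0, x) = (pR, y, R) → y[pR]yyyxyxy

The machine reaches the reject state pR and halts.

After 1 step, the tape (ignoring leading/trailing blanks) is: yyyyxyxy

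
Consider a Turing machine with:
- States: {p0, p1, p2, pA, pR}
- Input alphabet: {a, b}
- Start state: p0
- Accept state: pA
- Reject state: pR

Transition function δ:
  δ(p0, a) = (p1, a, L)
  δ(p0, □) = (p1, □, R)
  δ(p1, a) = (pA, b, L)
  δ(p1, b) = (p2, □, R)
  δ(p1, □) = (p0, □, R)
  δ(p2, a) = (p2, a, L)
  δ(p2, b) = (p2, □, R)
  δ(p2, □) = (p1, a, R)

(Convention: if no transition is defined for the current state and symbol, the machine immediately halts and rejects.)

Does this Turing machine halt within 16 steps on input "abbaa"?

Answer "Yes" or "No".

Execution trace:
Initial: [p0]abbaa
Step 1: δ(p0, a) = (p1, a, L) → [p1]□abbaa
Step 2: δ(p1, □) = (p0, □, R) → □[p0]abbaa
Step 3: δ(p0, a) = (p1, a, L) → [p1]□abbaa
Step 4: δ(p1, □) = (p0, □, R) → □[p0]abbaa
Step 5: δ(p0, a) = (p1, a, L) → [p1]□abbaa
Step 6: δ(p1, □) = (p0, □, R) → □[p0]abbaa
Step 7: δ(p0, a) = (p1, a, L) → [p1]□abbaa
Step 8: δ(p1, □) = (p0, □, R) → □[p0]abbaa
Step 9: δ(p0, a) = (p1, a, L) → [p1]□abbaa
Step 10: δ(p1, □) = (p0, □, R) → □[p0]abbaa
Step 11: δ(p0, a) = (p1, a, L) → [p1]□abbaa
Step 12: δ(p1, □) = (p0, □, R) → □[p0]abbaa
Step 13: δ(p0, a) = (p1, a, L) → [p1]□abbaa
Step 14: δ(p1, □) = (p0, □, R) → □[p0]abbaa
Step 15: δ(p0, a) = (p1, a, L) → [p1]□abbaa
Step 16: δ(p1, □) = (p0, □, R) → □[p0]abbaa

The machine has not reached a halting state after 16 steps.
The machine did not halt within the 16-step bound.

Answer: No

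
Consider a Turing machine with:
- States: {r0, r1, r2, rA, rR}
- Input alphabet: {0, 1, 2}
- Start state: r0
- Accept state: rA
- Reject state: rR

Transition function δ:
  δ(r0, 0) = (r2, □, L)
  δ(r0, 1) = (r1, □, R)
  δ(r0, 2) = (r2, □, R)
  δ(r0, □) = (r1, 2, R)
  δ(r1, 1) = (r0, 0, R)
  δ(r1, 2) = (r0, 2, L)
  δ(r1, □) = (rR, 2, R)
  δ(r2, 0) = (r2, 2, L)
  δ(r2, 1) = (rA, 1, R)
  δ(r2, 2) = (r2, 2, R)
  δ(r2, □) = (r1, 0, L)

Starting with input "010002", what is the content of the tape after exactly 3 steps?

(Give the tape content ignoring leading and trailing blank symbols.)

Execution trace:
Initial: [r0]010002
Step 1: δ(r0, 0) = (r2, □, L) → [r2]□□10002
Step 2: δ(r2, □) = (r1, 0, L) → [r1]□0□10002
Step 3: δ(r1, □) = (rR, 2, R) → 2[rR]0□10002

The machine reaches the reject state rR and halts.

After 3 steps, the tape (ignoring leading/trailing blanks) is: 20□10002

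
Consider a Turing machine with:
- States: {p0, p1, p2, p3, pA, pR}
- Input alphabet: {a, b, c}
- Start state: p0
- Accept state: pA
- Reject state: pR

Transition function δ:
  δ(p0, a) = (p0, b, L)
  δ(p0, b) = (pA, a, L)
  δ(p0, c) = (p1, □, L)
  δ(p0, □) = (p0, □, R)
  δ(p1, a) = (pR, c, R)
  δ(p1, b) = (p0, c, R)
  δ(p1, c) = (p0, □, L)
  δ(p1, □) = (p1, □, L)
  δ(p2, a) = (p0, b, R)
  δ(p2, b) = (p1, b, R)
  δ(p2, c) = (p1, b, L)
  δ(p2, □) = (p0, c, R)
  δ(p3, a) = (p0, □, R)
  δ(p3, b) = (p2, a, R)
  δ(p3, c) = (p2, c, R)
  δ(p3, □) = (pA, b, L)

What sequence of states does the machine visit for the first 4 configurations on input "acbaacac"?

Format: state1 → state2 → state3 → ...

Execution trace:
Initial: [p0]acbaacac
Step 1: δ(p0, a) = (p0, b, L) → [p0]□bcbaacac
Step 2: δ(p0, □) = (p0, □, R) → □[p0]bcbaacac
Step 3: δ(p0, b) = (pA, a, L) → [pA]□acbaacac

The machine reaches the accept state pA and halts.

State sequence: p0 → p0 → p0 → pA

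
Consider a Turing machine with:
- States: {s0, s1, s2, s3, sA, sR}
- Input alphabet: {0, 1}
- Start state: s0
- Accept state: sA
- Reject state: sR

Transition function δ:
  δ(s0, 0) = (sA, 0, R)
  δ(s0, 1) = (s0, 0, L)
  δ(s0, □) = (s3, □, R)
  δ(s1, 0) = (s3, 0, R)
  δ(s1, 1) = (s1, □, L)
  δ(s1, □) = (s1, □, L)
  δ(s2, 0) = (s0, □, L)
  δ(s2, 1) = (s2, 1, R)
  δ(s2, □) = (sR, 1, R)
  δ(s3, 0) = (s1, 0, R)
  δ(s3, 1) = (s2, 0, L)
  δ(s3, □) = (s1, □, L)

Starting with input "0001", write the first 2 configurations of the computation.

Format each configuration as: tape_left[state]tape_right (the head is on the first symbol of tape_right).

Transitions applied:
Step 1: δ(s0, 0) = (sA, 0, R)

The first 2 configurations are:
[s0]0001 ⊢ 0[sA]001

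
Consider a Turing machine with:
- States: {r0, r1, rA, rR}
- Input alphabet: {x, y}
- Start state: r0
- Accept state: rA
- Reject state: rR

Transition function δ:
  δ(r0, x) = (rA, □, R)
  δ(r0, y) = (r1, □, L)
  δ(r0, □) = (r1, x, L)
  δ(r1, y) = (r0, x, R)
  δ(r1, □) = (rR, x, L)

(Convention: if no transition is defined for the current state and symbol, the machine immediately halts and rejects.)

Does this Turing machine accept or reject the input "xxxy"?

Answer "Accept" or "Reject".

Execution trace:
Initial: [r0]xxxy
Step 1: δ(r0, x) = (rA, □, R) → □[rA]xxy

The machine reaches the accept state rA and halts.

Answer: Accept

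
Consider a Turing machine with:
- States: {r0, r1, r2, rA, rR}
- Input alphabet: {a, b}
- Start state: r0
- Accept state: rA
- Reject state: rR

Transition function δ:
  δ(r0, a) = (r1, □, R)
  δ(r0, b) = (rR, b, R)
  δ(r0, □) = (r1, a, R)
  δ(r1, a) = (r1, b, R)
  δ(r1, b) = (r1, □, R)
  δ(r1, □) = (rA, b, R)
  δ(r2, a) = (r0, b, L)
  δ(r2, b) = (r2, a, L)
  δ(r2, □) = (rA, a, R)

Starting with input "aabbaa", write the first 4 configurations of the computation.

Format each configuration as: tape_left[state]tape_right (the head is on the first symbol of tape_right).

Transitions applied:
Step 1: δ(r0, a) = (r1, □, R)
Step 2: δ(r1, a) = (r1, b, R)
Step 3: δ(r1, b) = (r1, □, R)

The first 4 configurations are:
[r0]aabbaa ⊢ □[r1]abbaa ⊢ □b[r1]bbaa ⊢ □b□[r1]baa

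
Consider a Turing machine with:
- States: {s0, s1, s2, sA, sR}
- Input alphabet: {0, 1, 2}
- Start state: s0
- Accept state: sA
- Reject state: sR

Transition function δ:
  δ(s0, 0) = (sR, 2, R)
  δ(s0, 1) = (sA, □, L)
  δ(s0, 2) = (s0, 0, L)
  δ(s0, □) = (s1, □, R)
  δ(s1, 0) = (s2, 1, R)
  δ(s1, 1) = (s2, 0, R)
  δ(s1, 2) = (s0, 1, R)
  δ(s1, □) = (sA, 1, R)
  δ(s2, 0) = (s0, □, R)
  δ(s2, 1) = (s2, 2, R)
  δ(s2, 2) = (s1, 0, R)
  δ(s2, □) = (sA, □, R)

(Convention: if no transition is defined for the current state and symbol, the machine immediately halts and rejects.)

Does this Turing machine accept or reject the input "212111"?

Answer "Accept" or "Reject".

Execution trace:
Initial: [s0]212111
Step 1: δ(s0, 2) = (s0, 0, L) → [s0]□012111
Step 2: δ(s0, □) = (s1, □, R) → □[s1]012111
Step 3: δ(s1, 0) = (s2, 1, R) → □1[s2]12111
Step 4: δ(s2, 1) = (s2, 2, R) → □12[s2]2111
Step 5: δ(s2, 2) = (s1, 0, R) → □120[s1]111
Step 6: δ(s1, 1) = (s2, 0, R) → □1200[s2]11
Step 7: δ(s2, 1) = (s2, 2, R) → □12002[s2]1
Step 8: δ(s2, 1) = (s2, 2, R) → □120022[s2]□
Step 9: δ(s2, □) = (sA, □, R) → □120022□[sA]□

The machine reaches the accept state sA and halts.

Answer: Accept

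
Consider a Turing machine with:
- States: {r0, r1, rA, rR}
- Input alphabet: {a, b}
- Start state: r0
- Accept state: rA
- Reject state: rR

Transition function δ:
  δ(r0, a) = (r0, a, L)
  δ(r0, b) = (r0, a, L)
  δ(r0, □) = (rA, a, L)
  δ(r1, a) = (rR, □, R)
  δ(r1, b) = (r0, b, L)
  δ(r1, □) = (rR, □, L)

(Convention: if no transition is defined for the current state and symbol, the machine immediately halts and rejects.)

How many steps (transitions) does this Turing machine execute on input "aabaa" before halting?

Execution trace:
Initial: [r0]aabaa
Step 1: δ(r0, a) = (r0, a, L) → [r0]□aabaa
Step 2: δ(r0, □) = (rA, a, L) → [rA]□aaabaa

The machine reaches the accept state rA and halts.

The machine executed 2 steps before halting.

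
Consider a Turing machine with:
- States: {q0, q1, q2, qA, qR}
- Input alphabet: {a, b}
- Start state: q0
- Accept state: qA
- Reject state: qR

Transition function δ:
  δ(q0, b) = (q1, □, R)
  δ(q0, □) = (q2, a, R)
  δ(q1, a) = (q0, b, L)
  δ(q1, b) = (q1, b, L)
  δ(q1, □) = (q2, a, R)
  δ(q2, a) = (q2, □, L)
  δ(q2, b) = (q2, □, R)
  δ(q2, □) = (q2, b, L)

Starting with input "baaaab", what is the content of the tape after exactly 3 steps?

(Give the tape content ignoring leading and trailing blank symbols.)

Execution trace:
Initial: [q0]baaaab
Step 1: δ(q0, b) = (q1, □, R) → □[q1]aaaab
Step 2: δ(q1, a) = (q0, b, L) → [q0]□baaab
Step 3: δ(q0, □) = (q2, a, R) → a[q2]baaab

After 3 steps, the tape (ignoring leading/trailing blanks) is: abaaab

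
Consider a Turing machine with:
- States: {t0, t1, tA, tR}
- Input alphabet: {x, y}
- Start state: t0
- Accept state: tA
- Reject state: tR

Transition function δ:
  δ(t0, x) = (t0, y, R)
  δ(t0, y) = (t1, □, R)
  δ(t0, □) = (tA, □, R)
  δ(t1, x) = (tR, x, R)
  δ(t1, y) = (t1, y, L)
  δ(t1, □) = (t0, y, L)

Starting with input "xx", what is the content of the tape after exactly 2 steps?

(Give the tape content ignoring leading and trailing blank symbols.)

Execution trace:
Initial: [t0]xx
Step 1: δ(t0, x) = (t0, y, R) → y[t0]x
Step 2: δ(t0, x) = (t0, y, R) → yy[t0]□

After 2 steps, the tape (ignoring leading/trailing blanks) is: yy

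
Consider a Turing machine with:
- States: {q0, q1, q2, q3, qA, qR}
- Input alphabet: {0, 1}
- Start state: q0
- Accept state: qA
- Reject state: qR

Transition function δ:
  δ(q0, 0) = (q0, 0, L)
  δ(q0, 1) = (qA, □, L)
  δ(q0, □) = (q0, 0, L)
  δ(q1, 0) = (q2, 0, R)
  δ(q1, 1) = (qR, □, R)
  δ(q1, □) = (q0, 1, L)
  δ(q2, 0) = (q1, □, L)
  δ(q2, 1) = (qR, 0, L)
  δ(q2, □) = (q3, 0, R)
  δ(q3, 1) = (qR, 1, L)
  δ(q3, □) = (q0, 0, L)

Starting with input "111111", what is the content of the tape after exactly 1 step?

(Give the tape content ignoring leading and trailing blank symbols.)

Execution trace:
Initial: [q0]111111
Step 1: δ(q0, 1) = (qA, □, L) → [qA]□□11111

The machine reaches the accept state qA and halts.

After 1 step, the tape (ignoring leading/trailing blanks) is: 11111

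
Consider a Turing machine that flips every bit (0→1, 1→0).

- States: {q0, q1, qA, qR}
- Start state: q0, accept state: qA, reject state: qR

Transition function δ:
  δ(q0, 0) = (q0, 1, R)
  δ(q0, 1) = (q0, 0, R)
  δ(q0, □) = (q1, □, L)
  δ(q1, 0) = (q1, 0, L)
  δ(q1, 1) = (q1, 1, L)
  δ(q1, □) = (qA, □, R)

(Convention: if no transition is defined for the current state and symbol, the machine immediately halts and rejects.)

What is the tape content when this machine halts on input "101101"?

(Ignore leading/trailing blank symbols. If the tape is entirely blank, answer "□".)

Execution trace:
Initial: [q0]101101
Step 1: δ(q0, 1) = (q0, 0, R) → 0[q0]01101
Step 2: δ(q0, 0) = (q0, 1, R) → 01[q0]1101
Step 3: δ(q0, 1) = (q0, 0, R) → 010[q0]101
Step 4: δ(q0, 1) = (q0, 0, R) → 0100[q0]01
Step 5: δ(q0, 0) = (q0, 1, R) → 01001[q0]1
Step 6: δ(q0, 1) = (q0, 0, R) → 010010[q0]□
Step 7: δ(q0, □) = (q1, □, L) → 01001[q1]0□
Step 8: δ(q1, 0) = (q1, 0, L) → 0100[q1]10□
Step 9: δ(q1, 1) = (q1, 1, L) → 010[q1]010□
Step 10: δ(q1, 0) = (q1, 0, L) → 01[q1]0010□
Step 11: δ(q1, 0) = (q1, 0, L) → 0[q1]10010□
Step 12: δ(q1, 1) = (q1, 1, L) → [q1]010010□
Step 13: δ(q1, 0) = (q1, 0, L) → [q1]□010010□
Step 14: δ(q1, □) = (qA, □, R) → □[qA]010010□

The machine reaches the accept state qA and halts.

Final tape (ignoring leading/trailing blanks): 010010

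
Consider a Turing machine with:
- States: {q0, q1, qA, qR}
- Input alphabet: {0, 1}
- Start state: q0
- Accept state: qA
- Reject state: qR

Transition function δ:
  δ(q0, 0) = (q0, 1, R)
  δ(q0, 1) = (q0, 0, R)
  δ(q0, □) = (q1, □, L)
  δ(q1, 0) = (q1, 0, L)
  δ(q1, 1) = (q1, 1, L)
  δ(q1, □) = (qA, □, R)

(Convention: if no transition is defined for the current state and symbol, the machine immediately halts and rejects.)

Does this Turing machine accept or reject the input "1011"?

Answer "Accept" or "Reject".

Execution trace:
Initial: [q0]1011
Step 1: δ(q0, 1) = (q0, 0, R) → 0[q0]011
Step 2: δ(q0, 0) = (q0, 1, R) → 01[q0]11
Step 3: δ(q0, 1) = (q0, 0, R) → 010[q0]1
Step 4: δ(q0, 1) = (q0, 0, R) → 0100[q0]□
Step 5: δ(q0, □) = (q1, □, L) → 010[q1]0□
Step 6: δ(q1, 0) = (q1, 0, L) → 01[q1]00□
Step 7: δ(q1, 0) = (q1, 0, L) → 0[q1]100□
Step 8: δ(q1, 1) = (q1, 1, L) → [q1]0100□
Step 9: δ(q1, 0) = (q1, 0, L) → [q1]□0100□
Step 10: δ(q1, □) = (qA, □, R) → □[qA]0100□

The machine reaches the accept state qA and halts.

Answer: Accept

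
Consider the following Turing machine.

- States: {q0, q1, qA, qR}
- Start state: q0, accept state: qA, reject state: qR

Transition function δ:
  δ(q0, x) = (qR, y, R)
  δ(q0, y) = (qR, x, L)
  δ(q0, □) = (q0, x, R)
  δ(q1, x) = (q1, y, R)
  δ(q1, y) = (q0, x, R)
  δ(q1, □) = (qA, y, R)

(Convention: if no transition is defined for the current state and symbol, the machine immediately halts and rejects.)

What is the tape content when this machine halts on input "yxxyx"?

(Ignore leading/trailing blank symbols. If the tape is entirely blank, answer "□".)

Execution trace:
Initial: [q0]yxxyx
Step 1: δ(q0, y) = (qR, x, L) → [qR]□xxxyx

The machine reaches the reject state qR and halts.

Final tape (ignoring leading/trailing blanks): xxxyx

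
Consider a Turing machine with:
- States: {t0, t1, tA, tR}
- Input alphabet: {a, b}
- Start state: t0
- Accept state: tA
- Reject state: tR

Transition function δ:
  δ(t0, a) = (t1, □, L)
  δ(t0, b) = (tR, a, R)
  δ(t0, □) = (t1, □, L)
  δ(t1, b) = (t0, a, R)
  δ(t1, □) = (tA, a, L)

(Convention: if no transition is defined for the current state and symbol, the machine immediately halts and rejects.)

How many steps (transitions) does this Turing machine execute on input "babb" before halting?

Execution trace:
Initial: [t0]babb
Step 1: δ(t0, b) = (tR, a, R) → a[tR]abb

The machine reaches the reject state tR and halts.

The machine executed 1 step before halting.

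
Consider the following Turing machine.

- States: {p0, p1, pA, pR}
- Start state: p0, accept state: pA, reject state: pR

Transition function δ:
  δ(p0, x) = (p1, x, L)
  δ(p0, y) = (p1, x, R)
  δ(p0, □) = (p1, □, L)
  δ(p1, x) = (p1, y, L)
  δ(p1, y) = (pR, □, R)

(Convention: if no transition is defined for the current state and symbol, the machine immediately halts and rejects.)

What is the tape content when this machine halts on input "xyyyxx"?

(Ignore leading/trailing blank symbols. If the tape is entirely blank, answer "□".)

Execution trace:
Initial: [p0]xyyyxx
Step 1: δ(p0, x) = (p1, x, L) → [p1]□xyyyxx

No transition is defined for δ(p1, □). By convention the machine halts and rejects.

Final tape (ignoring leading/trailing blanks): xyyyxx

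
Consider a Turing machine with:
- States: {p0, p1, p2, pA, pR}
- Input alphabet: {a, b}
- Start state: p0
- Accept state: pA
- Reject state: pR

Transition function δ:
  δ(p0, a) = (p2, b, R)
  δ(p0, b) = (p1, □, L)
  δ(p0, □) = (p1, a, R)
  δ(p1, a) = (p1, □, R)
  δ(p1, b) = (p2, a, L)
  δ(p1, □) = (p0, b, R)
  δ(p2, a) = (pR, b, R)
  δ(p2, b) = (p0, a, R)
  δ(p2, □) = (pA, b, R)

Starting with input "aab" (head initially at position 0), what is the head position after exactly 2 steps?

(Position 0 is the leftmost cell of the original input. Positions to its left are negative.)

Execution trace (head position shown):
Step 0: [p0]aab  (head at position 0)
Step 1: move right → b[p2]ab  (head at position 1)
Step 2: move right → bb[pR]b  (head at position 2)

After 2 steps, the head is at position 2.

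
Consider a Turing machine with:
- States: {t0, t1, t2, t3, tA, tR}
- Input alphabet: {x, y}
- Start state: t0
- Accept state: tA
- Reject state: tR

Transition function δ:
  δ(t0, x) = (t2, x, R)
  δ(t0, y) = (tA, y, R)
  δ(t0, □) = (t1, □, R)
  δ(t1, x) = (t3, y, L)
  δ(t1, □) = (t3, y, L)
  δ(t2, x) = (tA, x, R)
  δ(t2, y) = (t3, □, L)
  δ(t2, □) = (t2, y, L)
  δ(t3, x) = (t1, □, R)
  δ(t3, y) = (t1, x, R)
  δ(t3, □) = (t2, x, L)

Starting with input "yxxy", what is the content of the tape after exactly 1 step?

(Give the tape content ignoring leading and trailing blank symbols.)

Execution trace:
Initial: [t0]yxxy
Step 1: δ(t0, y) = (tA, y, R) → y[tA]xxy

The machine reaches the accept state tA and halts.

After 1 step, the tape (ignoring leading/trailing blanks) is: yxxy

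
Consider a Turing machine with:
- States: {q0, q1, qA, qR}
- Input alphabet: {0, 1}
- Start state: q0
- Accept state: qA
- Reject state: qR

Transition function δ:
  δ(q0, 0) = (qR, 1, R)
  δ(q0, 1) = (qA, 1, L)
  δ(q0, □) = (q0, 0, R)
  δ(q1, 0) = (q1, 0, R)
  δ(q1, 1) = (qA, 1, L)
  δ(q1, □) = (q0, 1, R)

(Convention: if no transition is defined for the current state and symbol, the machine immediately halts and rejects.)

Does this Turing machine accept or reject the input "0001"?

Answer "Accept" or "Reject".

Execution trace:
Initial: [q0]0001
Step 1: δ(q0, 0) = (qR, 1, R) → 1[qR]001

The machine reaches the reject state qR and halts.

Answer: Reject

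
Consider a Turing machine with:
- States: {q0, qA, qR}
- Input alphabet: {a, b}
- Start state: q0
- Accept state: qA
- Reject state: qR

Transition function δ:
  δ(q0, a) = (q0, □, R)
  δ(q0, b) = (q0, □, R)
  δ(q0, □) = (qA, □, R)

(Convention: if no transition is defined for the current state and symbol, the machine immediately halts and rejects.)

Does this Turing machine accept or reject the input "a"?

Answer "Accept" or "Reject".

Execution trace:
Initial: [q0]a
Step 1: δ(q0, a) = (q0, □, R) → □[q0]□
Step 2: δ(q0, □) = (qA, □, R) → □□[qA]□

The machine reaches the accept state qA and halts.

Answer: Accept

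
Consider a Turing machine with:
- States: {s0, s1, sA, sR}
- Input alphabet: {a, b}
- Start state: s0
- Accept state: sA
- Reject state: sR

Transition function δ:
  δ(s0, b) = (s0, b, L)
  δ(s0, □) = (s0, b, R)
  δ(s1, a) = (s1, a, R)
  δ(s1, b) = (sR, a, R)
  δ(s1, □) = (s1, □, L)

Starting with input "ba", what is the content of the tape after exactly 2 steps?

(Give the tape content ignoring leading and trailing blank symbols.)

Execution trace:
Initial: [s0]ba
Step 1: δ(s0, b) = (s0, b, L) → [s0]□ba
Step 2: δ(s0, □) = (s0, b, R) → b[s0]ba

After 2 steps, the tape (ignoring leading/trailing blanks) is: bba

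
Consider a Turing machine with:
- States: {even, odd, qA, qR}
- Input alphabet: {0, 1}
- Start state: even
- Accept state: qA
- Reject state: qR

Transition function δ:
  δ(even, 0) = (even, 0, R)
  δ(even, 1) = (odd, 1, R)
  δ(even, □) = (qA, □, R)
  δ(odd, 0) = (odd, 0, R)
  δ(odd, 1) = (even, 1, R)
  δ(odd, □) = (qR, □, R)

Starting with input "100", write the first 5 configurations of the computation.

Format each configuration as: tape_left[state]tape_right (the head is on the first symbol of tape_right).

Transitions applied:
Step 1: δ(even, 1) = (odd, 1, R)
Step 2: δ(odd, 0) = (odd, 0, R)
Step 3: δ(odd, 0) = (odd, 0, R)
Step 4: δ(odd, □) = (qR, □, R)

The first 5 configurations are:
[even]100 ⊢ 1[odd]00 ⊢ 10[odd]0 ⊢ 100[odd]□ ⊢ 100□[qR]□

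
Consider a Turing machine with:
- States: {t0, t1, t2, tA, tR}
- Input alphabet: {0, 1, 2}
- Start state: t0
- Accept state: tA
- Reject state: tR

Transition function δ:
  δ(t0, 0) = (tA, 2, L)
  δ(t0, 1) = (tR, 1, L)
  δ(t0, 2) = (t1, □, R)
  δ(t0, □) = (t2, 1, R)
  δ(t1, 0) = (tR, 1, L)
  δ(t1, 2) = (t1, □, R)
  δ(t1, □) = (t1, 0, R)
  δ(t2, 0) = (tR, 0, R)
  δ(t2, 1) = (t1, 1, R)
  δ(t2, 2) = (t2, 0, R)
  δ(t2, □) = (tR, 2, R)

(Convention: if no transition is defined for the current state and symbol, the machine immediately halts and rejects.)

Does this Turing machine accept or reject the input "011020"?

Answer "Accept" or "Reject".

Execution trace:
Initial: [t0]011020
Step 1: δ(t0, 0) = (tA, 2, L) → [tA]□211020

The machine reaches the accept state tA and halts.

Answer: Accept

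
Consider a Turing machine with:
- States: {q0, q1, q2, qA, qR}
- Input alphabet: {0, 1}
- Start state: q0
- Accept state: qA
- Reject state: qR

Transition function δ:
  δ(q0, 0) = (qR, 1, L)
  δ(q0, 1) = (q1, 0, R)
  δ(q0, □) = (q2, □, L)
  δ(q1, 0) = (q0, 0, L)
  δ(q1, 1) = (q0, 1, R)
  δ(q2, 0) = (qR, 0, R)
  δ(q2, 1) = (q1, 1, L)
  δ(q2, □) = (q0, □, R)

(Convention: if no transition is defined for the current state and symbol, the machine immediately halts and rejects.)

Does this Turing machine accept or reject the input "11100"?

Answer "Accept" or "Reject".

Execution trace:
Initial: [q0]11100
Step 1: δ(q0, 1) = (q1, 0, R) → 0[q1]1100
Step 2: δ(q1, 1) = (q0, 1, R) → 01[q0]100
Step 3: δ(q0, 1) = (q1, 0, R) → 010[q1]00
Step 4: δ(q1, 0) = (q0, 0, L) → 01[q0]000
Step 5: δ(q0, 0) = (qR, 1, L) → 0[qR]1100

The machine reaches the reject state qR and halts.

Answer: Reject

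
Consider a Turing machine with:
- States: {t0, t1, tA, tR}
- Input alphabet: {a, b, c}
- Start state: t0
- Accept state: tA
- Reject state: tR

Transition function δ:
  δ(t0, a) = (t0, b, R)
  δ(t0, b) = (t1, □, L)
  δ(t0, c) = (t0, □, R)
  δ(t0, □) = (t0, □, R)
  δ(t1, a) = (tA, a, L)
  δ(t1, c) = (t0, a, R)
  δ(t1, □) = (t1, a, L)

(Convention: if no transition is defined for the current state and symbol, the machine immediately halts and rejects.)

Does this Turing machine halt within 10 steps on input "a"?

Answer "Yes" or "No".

Execution trace:
Initial: [t0]a
Step 1: δ(t0, a) = (t0, b, R) → b[t0]□
Step 2: δ(t0, □) = (t0, □, R) → b□[t0]□
Step 3: δ(t0, □) = (t0, □, R) → b□□[t0]□
Step 4: δ(t0, □) = (t0, □, R) → b□□□[t0]□
Step 5: δ(t0, □) = (t0, □, R) → b□□□□[t0]□
Step 6: δ(t0, □) = (t0, □, R) → b□□□□□[t0]□
Step 7: δ(t0, □) = (t0, □, R) → b□□□□□□[t0]□
Step 8: δ(t0, □) = (t0, □, R) → b□□□□□□□[t0]□
Step 9: δ(t0, □) = (t0, □, R) → b□□□□□□□□[t0]□
Step 10: δ(t0, □) = (t0, □, R) → b□□□□□□□□□[t0]□

The machine has not reached a halting state after 10 steps.
The machine did not halt within the 10-step bound.

Answer: No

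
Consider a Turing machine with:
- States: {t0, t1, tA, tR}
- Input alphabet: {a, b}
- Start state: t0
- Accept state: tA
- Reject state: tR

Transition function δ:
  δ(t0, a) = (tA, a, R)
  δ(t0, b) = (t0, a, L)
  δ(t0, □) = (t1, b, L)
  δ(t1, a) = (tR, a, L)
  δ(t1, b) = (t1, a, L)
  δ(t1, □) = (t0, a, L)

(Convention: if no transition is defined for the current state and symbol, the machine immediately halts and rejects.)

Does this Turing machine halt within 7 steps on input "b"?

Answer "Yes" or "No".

Execution trace:
Initial: [t0]b
Step 1: δ(t0, b) = (t0, a, L) → [t0]□a
Step 2: δ(t0, □) = (t1, b, L) → [t1]□ba
Step 3: δ(t1, □) = (t0, a, L) → [t0]□aba
Step 4: δ(t0, □) = (t1, b, L) → [t1]□baba
Step 5: δ(t1, □) = (t0, a, L) → [t0]□ababa
Step 6: δ(t0, □) = (t1, b, L) → [t1]□bababa
Step 7: δ(t1, □) = (t0, a, L) → [t0]□abababa

The machine has not reached a halting state after 7 steps.
The machine did not halt within the 7-step bound.

Answer: No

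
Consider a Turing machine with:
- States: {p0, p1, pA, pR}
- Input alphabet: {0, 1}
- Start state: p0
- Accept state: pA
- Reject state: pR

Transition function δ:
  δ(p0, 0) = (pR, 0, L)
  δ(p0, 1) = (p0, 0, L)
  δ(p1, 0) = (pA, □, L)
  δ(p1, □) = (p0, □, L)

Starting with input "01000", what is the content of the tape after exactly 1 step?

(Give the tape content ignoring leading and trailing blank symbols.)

Execution trace:
Initial: [p0]01000
Step 1: δ(p0, 0) = (pR, 0, L) → [pR]□01000

The machine reaches the reject state pR and halts.

After 1 step, the tape (ignoring leading/trailing blanks) is: 01000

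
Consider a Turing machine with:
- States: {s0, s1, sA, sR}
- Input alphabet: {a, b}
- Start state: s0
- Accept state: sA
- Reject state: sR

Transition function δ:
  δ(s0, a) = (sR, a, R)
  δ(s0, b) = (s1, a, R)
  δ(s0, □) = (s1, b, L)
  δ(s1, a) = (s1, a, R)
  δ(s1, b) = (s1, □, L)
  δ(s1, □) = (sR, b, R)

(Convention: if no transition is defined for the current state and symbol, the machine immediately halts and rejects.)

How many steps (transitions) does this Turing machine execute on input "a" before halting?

Execution trace:
Initial: [s0]a
Step 1: δ(s0, a) = (sR, a, R) → a[sR]□

The machine reaches the reject state sR and halts.

The machine executed 1 step before halting.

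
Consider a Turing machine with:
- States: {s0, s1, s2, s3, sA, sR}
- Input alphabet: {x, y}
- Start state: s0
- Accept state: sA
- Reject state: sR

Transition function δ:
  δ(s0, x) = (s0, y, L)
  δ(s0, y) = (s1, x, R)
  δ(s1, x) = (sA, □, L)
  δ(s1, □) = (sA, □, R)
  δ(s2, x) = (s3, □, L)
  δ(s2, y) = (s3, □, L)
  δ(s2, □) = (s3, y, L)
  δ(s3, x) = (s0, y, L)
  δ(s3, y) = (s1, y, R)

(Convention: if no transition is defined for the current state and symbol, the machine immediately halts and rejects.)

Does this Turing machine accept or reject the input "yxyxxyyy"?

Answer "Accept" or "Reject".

Execution trace:
Initial: [s0]yxyxxyyy
Step 1: δ(s0, y) = (s1, x, R) → x[s1]xyxxyyy
Step 2: δ(s1, x) = (sA, □, L) → [sA]x□yxxyyy

The machine reaches the accept state sA and halts.

Answer: Accept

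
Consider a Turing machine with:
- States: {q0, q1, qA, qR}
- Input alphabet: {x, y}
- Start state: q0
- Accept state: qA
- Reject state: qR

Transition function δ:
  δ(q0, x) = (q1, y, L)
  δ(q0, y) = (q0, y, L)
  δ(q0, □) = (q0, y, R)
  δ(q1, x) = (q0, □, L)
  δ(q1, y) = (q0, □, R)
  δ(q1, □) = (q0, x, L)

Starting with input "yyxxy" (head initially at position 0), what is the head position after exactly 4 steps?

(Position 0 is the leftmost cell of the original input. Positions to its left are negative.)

Execution trace (head position shown):
Step 0: [q0]yyxxy  (head at position 0)
Step 1: move left → [q0]□yyxxy  (head at position -1)
Step 2: move right → y[q0]yyxxy  (head at position 0)
Step 3: move left → [q0]yyyxxy  (head at position -1)
Step 4: move left → [q0]□yyyxxy  (head at position -2)

After 4 steps, the head is at position -2.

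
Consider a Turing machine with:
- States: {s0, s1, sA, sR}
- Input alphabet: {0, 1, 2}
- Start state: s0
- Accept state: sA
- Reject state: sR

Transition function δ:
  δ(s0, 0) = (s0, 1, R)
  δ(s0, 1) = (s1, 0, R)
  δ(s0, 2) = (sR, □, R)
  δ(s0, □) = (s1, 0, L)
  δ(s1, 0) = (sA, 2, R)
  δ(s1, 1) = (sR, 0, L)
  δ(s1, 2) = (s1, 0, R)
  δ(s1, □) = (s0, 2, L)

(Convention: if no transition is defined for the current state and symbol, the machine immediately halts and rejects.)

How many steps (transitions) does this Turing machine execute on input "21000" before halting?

Execution trace:
Initial: [s0]21000
Step 1: δ(s0, 2) = (sR, □, R) → □[sR]1000

The machine reaches the reject state sR and halts.

The machine executed 1 step before halting.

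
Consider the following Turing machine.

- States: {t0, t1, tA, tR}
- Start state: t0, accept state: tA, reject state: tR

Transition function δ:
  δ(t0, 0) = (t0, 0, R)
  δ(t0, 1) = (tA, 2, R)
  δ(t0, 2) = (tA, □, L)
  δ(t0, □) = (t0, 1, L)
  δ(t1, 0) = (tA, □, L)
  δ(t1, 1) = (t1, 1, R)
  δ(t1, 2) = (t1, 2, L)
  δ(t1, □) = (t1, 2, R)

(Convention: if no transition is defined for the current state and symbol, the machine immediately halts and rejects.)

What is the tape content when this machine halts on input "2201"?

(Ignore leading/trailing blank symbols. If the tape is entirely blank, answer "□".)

Execution trace:
Initial: [t0]2201
Step 1: δ(t0, 2) = (tA, □, L) → [tA]□□201

The machine reaches the accept state tA and halts.

Final tape (ignoring leading/trailing blanks): 201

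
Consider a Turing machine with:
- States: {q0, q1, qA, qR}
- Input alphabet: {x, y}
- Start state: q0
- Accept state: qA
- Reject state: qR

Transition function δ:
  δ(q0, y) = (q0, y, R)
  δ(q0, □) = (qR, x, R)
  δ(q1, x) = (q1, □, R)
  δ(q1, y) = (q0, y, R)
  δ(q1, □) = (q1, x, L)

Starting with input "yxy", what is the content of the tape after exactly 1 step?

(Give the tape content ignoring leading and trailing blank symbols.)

Execution trace:
Initial: [q0]yxy
Step 1: δ(q0, y) = (q0, y, R) → y[q0]xy

No transition is defined for δ(q0, x). By convention the machine halts and rejects.

After 1 step, the tape (ignoring leading/trailing blanks) is: yxy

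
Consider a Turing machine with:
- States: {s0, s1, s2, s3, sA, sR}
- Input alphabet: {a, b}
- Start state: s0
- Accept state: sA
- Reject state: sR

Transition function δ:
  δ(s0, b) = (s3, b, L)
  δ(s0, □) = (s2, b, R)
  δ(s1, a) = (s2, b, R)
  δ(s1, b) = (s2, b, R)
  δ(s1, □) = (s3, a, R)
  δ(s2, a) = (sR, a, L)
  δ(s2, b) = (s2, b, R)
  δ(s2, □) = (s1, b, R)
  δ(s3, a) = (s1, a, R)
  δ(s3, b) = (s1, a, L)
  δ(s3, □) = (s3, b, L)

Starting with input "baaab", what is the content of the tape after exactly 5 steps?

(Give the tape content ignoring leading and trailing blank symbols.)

Execution trace:
Initial: [s0]baaab
Step 1: δ(s0, b) = (s3, b, L) → [s3]□baaab
Step 2: δ(s3, □) = (s3, b, L) → [s3]□bbaaab
Step 3: δ(s3, □) = (s3, b, L) → [s3]□bbbaaab
Step 4: δ(s3, □) = (s3, b, L) → [s3]□bbbbaaab
Step 5: δ(s3, □) = (s3, b, L) → [s3]□bbbbbaaab

After 5 steps, the tape (ignoring leading/trailing blanks) is: bbbbbaaab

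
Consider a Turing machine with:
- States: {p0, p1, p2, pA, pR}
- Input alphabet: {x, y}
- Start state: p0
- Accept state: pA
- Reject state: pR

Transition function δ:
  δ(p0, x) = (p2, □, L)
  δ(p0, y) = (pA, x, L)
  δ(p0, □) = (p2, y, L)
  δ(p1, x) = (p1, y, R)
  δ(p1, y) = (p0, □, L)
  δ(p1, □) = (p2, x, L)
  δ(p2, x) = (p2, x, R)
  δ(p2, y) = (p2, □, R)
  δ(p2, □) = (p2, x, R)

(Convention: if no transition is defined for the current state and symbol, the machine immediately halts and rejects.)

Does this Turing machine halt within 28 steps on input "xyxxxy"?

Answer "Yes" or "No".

Execution trace:
Initial: [p0]xyxxxy
Step 1: δ(p0, x) = (p2, □, L) → [p2]□□yxxxy
Step 2: δ(p2, □) = (p2, x, R) → x[p2]□yxxxy
Step 3: δ(p2, □) = (p2, x, R) → xx[p2]yxxxy
Step 4: δ(p2, y) = (p2, □, R) → xx□[p2]xxxy
Step 5: δ(p2, x) = (p2, x, R) → xx□x[p2]xxy
Step 6: δ(p2, x) = (p2, x, R) → xx□xx[p2]xy
Step 7: δ(p2, x) = (p2, x, R) → xx□xxx[p2]y
Step 8: δ(p2, y) = (p2, □, R) → xx□xxx□[p2]□
Step 9: δ(p2, □) = (p2, x, R) → xx□xxx□x[p2]□
Step 10: δ(p2, □) = (p2, x, R) → xx□xxx□xx[p2]□
Step 11: δ(p2, □) = (p2, x, R) → xx□xxx□xxx[p2]□
Step 12: δ(p2, □) = (p2, x, R) → xx□xxx□xxxx[p2]□
Step 13: δ(p2, □) = (p2, x, R) → xx□xxx□xxxxx[p2]□
Step 14: δ(p2, □) = (p2, x, R) → xx□xxx□xxxxxx[p2]□
Step 15: δ(p2, □) = (p2, x, R) → xx□xxx□xxxxxxx[p2]□
Step 16: δ(p2, □) = (p2, x, R) → xx□xxx□xxxxxxxx[p2]□
Step 17: δ(p2, □) = (p2, x, R) → xx□xxx□xxxxxxxxx[p2]□
Step 18: δ(p2, □) = (p2, x, R) → xx□xxx□xxxxxxxxxx[p2]□
Step 19: δ(p2, □) = (p2, x, R) → xx□xxx□xxxxxxxxxxx[p2]□
Step 20: δ(p2, □) = (p2, x, R) → xx□xxx□xxxxxxxxxxxx[p2]□
Step 21: δ(p2, □) = (p2, x, R) → xx□xxx□xxxxxxxxxxxxx[p2]□
Step 22: δ(p2, □) = (p2, x, R) → xx□xxx□xxxxxxxxxxxxxx[p2]□
Step 23: δ(p2, □) = (p2, x, R) → xx□xxx□xxxxxxxxxxxxxxx[p2]□
Step 24: δ(p2, □) = (p2, x, R) → xx□xxx□xxxxxxxxxxxxxxxx[p2]□
Step 25: δ(p2, □) = (p2, x, R) → xx□xxx□xxxxxxxxxxxxxxxxx[p2]□
Step 26: δ(p2, □) = (p2, x, R) → xx□xxx□xxxxxxxxxxxxxxxxxx[p2]□
Step 27: δ(p2, □) = (p2, x, R) → xx□xxx□xxxxxxxxxxxxxxxxxxx[p2]□
Step 28: δ(p2, □) = (p2, x, R) → xx□xxx□xxxxxxxxxxxxxxxxxxxx[p2]□

The machine has not reached a halting state after 28 steps.
The machine did not halt within the 28-step bound.

Answer: No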